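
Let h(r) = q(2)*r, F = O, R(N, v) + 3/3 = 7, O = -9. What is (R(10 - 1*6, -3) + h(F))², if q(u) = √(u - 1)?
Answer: 9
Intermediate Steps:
R(N, v) = 6 (R(N, v) = -1 + 7 = 6)
F = -9
q(u) = √(-1 + u)
h(r) = r (h(r) = √(-1 + 2)*r = √1*r = 1*r = r)
(R(10 - 1*6, -3) + h(F))² = (6 - 9)² = (-3)² = 9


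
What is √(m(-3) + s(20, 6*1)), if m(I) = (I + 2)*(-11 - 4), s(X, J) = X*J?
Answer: 3*√15 ≈ 11.619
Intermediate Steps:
s(X, J) = J*X
m(I) = -30 - 15*I (m(I) = (2 + I)*(-15) = -30 - 15*I)
√(m(-3) + s(20, 6*1)) = √((-30 - 15*(-3)) + (6*1)*20) = √((-30 + 45) + 6*20) = √(15 + 120) = √135 = 3*√15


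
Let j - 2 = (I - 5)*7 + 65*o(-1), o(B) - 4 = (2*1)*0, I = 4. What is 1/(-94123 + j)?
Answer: -1/93868 ≈ -1.0653e-5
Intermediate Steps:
o(B) = 4 (o(B) = 4 + (2*1)*0 = 4 + 2*0 = 4 + 0 = 4)
j = 255 (j = 2 + ((4 - 5)*7 + 65*4) = 2 + (-1*7 + 260) = 2 + (-7 + 260) = 2 + 253 = 255)
1/(-94123 + j) = 1/(-94123 + 255) = 1/(-93868) = -1/93868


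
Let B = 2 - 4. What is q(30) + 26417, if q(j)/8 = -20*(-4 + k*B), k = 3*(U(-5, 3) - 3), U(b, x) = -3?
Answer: 21297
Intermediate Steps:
B = -2
k = -18 (k = 3*(-3 - 3) = 3*(-6) = -18)
q(j) = -5120 (q(j) = 8*(-20*(-4 - 18*(-2))) = 8*(-20*(-4 + 36)) = 8*(-20*32) = 8*(-640) = -5120)
q(30) + 26417 = -5120 + 26417 = 21297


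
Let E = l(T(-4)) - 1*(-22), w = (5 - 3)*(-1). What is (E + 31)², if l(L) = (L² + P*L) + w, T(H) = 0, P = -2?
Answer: 2601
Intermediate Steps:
w = -2 (w = 2*(-1) = -2)
l(L) = -2 + L² - 2*L (l(L) = (L² - 2*L) - 2 = -2 + L² - 2*L)
E = 20 (E = (-2 + 0² - 2*0) - 1*(-22) = (-2 + 0 + 0) + 22 = -2 + 22 = 20)
(E + 31)² = (20 + 31)² = 51² = 2601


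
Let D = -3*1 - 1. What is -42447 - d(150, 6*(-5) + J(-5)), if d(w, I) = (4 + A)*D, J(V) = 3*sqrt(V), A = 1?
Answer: -42427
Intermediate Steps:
D = -4 (D = -3 - 1 = -4)
d(w, I) = -20 (d(w, I) = (4 + 1)*(-4) = 5*(-4) = -20)
-42447 - d(150, 6*(-5) + J(-5)) = -42447 - 1*(-20) = -42447 + 20 = -42427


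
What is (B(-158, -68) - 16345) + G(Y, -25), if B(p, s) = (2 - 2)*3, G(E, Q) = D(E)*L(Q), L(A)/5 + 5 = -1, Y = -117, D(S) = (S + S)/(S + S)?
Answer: -16375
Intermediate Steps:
D(S) = 1 (D(S) = (2*S)/((2*S)) = (2*S)*(1/(2*S)) = 1)
L(A) = -30 (L(A) = -25 + 5*(-1) = -25 - 5 = -30)
G(E, Q) = -30 (G(E, Q) = 1*(-30) = -30)
B(p, s) = 0 (B(p, s) = 0*3 = 0)
(B(-158, -68) - 16345) + G(Y, -25) = (0 - 16345) - 30 = -16345 - 30 = -16375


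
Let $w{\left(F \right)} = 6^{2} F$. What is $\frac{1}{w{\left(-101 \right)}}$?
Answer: $- \frac{1}{3636} \approx -0.00027503$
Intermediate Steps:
$w{\left(F \right)} = 36 F$
$\frac{1}{w{\left(-101 \right)}} = \frac{1}{36 \left(-101\right)} = \frac{1}{-3636} = - \frac{1}{3636}$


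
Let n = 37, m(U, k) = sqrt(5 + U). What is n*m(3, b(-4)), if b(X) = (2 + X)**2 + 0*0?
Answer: 74*sqrt(2) ≈ 104.65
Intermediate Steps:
b(X) = (2 + X)**2 (b(X) = (2 + X)**2 + 0 = (2 + X)**2)
n*m(3, b(-4)) = 37*sqrt(5 + 3) = 37*sqrt(8) = 37*(2*sqrt(2)) = 74*sqrt(2)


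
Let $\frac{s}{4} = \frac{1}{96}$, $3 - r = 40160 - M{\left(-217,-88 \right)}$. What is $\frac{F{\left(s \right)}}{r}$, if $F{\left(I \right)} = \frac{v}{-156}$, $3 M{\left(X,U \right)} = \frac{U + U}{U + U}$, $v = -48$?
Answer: $- \frac{6}{783055} \approx -7.6623 \cdot 10^{-6}$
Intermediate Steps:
$M{\left(X,U \right)} = \frac{1}{3}$ ($M{\left(X,U \right)} = \frac{\left(U + U\right) \frac{1}{U + U}}{3} = \frac{2 U \frac{1}{2 U}}{3} = \frac{1}{3} \cdot 1 = \frac{1}{3}$)
$r = - \frac{120470}{3}$ ($r = 3 - \left(40160 - \frac{1}{3}\right) = 3 - \frac{120479}{3} = - \frac{120470}{3} \approx -40157.0$)
$s = \frac{1}{24}$ ($s = \frac{4}{96} = 4 \cdot \frac{1}{96} = \frac{1}{24} \approx 0.041667$)
$F{\left(I \right)} = \frac{4}{13}$ ($F{\left(I \right)} = - \frac{48}{-156} = \left(-48\right) \left(- \frac{1}{156}\right) = \frac{4}{13}$)
$\frac{F{\left(s \right)}}{r} = \frac{4}{13 \left(- \frac{120470}{3}\right)} = \frac{4}{13} \left(- \frac{3}{120470}\right) = - \frac{6}{783055}$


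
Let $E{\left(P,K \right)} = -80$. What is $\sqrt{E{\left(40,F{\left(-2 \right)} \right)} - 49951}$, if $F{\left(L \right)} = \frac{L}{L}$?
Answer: $3 i \sqrt{5559} \approx 223.68 i$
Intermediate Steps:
$F{\left(L \right)} = 1$
$\sqrt{E{\left(40,F{\left(-2 \right)} \right)} - 49951} = \sqrt{-80 - 49951} = \sqrt{-50031} = 3 i \sqrt{5559}$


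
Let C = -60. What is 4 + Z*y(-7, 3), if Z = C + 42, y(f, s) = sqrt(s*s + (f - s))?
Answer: 4 - 18*I ≈ 4.0 - 18.0*I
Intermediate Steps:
y(f, s) = sqrt(f + s**2 - s) (y(f, s) = sqrt(s**2 + (f - s)) = sqrt(f + s**2 - s))
Z = -18 (Z = -60 + 42 = -18)
4 + Z*y(-7, 3) = 4 - 18*sqrt(-7 + 3**2 - 1*3) = 4 - 18*sqrt(-7 + 9 - 3) = 4 - 18*I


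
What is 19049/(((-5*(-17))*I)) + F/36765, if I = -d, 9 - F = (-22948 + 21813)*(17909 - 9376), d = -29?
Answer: 4914754549/18125145 ≈ 271.16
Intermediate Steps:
F = 9684964 (F = 9 - (-22948 + 21813)*(17909 - 9376) = 9 - (-1135)*8533 = 9 - 1*(-9684955) = 9 + 9684955 = 9684964)
I = 29 (I = -1*(-29) = 29)
19049/(((-5*(-17))*I)) + F/36765 = 19049/((-5*(-17)*29)) + 9684964/36765 = 19049/((85*29)) + 9684964*(1/36765) = 19049/2465 + 9684964/36765 = 4914754549/18125145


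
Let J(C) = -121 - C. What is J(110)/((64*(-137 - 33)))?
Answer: 231/10880 ≈ 0.021232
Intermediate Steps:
J(110)/((64*(-137 - 33))) = (-121 - 1*110)/((64*(-137 - 33))) = (-121 - 110)/((64*(-170))) = -231/(-10880) = -231*(-1/10880) = 231/10880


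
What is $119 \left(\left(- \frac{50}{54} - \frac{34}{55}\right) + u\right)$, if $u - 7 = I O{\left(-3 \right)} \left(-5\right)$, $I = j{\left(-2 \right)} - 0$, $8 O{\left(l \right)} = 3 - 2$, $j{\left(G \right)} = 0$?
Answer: $\frac{964138}{1485} \approx 649.25$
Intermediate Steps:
$O{\left(l \right)} = \frac{1}{8}$ ($O{\left(l \right)} = \frac{3 - 2}{8} = \frac{1}{8} \cdot 1 = \frac{1}{8}$)
$I = 0$ ($I = 0 - 0 = 0 + 0 = 0$)
$u = 7$ ($u = 7 + 0 \cdot \frac{1}{8} \left(-5\right) = 7 + 0 \left(-5\right) = 7 + 0 = 7$)
$119 \left(\left(- \frac{50}{54} - \frac{34}{55}\right) + u\right) = 119 \left(\left(- \frac{50}{54} - \frac{34}{55}\right) + 7\right) = 119 \left(\left(\left(-50\right) \frac{1}{54} - \frac{34}{55}\right) + 7\right) = 119 \left(\left(- \frac{25}{27} - \frac{34}{55}\right) + 7\right) = 119 \left(- \frac{2293}{1485} + 7\right) = 119 \cdot \frac{8102}{1485} = \frac{964138}{1485}$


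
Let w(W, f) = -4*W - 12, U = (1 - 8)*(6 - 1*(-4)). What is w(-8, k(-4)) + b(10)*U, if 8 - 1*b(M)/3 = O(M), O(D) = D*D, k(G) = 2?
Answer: 19340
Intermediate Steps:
O(D) = D²
U = -70 (U = -7*(6 + 4) = -7*10 = -70)
w(W, f) = -12 - 4*W
b(M) = 24 - 3*M²
w(-8, k(-4)) + b(10)*U = (-12 - 4*(-8)) + (24 - 3*10²)*(-70) = (-12 + 32) + (24 - 3*100)*(-70) = 20 + (24 - 300)*(-70) = 20 - 276*(-70) = 20 + 19320 = 19340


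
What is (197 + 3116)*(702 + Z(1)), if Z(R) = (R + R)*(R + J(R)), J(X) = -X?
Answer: 2325726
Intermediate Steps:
Z(R) = 0 (Z(R) = (R + R)*(R - R) = (2*R)*0 = 0)
(197 + 3116)*(702 + Z(1)) = (197 + 3116)*(702 + 0) = 3313*702 = 2325726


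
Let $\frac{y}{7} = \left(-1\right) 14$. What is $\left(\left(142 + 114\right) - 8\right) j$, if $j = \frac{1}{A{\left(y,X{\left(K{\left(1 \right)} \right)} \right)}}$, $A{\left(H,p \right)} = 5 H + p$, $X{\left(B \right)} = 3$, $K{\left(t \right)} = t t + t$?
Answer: $- \frac{248}{487} \approx -0.50924$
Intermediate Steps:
$K{\left(t \right)} = t + t^{2}$ ($K{\left(t \right)} = t^{2} + t = t + t^{2}$)
$y = -98$ ($y = 7 \left(\left(-1\right) 14\right) = 7 \left(-14\right) = -98$)
$A{\left(H,p \right)} = p + 5 H$
$j = - \frac{1}{487}$ ($j = \frac{1}{3 + 5 \left(-98\right)} = \frac{1}{3 - 490} = \frac{1}{-487} = - \frac{1}{487} \approx -0.0020534$)
$\left(\left(142 + 114\right) - 8\right) j = \left(\left(142 + 114\right) - 8\right) \left(- \frac{1}{487}\right) = \left(256 - 8\right) \left(- \frac{1}{487}\right) = 248 \left(- \frac{1}{487}\right) = - \frac{248}{487}$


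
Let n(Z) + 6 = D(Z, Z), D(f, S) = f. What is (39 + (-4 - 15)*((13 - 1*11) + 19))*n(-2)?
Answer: 2880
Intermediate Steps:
n(Z) = -6 + Z
(39 + (-4 - 15)*((13 - 1*11) + 19))*n(-2) = (39 + (-4 - 15)*((13 - 1*11) + 19))*(-6 - 2) = (39 - 19*((13 - 11) + 19))*(-8) = (39 - 19*(2 + 19))*(-8) = (39 - 19*21)*(-8) = (39 - 399)*(-8) = -360*(-8) = 2880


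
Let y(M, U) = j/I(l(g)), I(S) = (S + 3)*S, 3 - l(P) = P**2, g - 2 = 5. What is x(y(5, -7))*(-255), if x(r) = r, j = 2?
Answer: -255/989 ≈ -0.25784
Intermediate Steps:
g = 7 (g = 2 + 5 = 7)
l(P) = 3 - P**2
I(S) = S*(3 + S) (I(S) = (3 + S)*S = S*(3 + S))
y(M, U) = 1/989 (y(M, U) = 2/(((3 - 1*7**2)*(3 + (3 - 1*7**2)))) = 2/(((3 - 1*49)*(3 + (3 - 1*49)))) = 2/(((3 - 49)*(3 + (3 - 49)))) = 2/((-46*(3 - 46))) = 2/((-46*(-43))) = 2/1978 = 2*(1/1978) = 1/989)
x(y(5, -7))*(-255) = (1/989)*(-255) = -255/989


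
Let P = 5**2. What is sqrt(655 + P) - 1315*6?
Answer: -7890 + 2*sqrt(170) ≈ -7863.9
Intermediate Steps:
P = 25
sqrt(655 + P) - 1315*6 = sqrt(655 + 25) - 1315*6 = sqrt(680) - 7890 = 2*sqrt(170) - 7890 = -7890 + 2*sqrt(170)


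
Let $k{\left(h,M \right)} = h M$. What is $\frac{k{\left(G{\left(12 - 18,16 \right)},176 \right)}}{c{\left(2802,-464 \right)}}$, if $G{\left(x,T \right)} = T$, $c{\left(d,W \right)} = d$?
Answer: $\frac{1408}{1401} \approx 1.005$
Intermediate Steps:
$k{\left(h,M \right)} = M h$
$\frac{k{\left(G{\left(12 - 18,16 \right)},176 \right)}}{c{\left(2802,-464 \right)}} = \frac{176 \cdot 16}{2802} = 2816 \cdot \frac{1}{2802} = \frac{1408}{1401}$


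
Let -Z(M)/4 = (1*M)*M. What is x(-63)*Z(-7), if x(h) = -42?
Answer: 8232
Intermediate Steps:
Z(M) = -4*M**2 (Z(M) = -4*1*M*M = -4*M*M = -4*M**2)
x(-63)*Z(-7) = -(-168)*(-7)**2 = -(-168)*49 = -42*(-196) = 8232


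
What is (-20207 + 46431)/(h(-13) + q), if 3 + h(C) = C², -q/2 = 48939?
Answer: -1639/6107 ≈ -0.26838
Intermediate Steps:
q = -97878 (q = -2*48939 = -97878)
h(C) = -3 + C²
(-20207 + 46431)/(h(-13) + q) = (-20207 + 46431)/((-3 + (-13)²) - 97878) = 26224/((-3 + 169) - 97878) = 26224/(166 - 97878) = 26224/(-97712) = 26224*(-1/97712) = -1639/6107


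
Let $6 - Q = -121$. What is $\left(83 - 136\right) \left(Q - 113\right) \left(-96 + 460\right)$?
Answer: $-270088$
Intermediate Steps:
$Q = 127$ ($Q = 6 - -121 = 6 + 121 = 127$)
$\left(83 - 136\right) \left(Q - 113\right) \left(-96 + 460\right) = \left(83 - 136\right) \left(127 - 113\right) \left(-96 + 460\right) = \left(-53\right) 14 \cdot 364 = \left(-742\right) 364 = -270088$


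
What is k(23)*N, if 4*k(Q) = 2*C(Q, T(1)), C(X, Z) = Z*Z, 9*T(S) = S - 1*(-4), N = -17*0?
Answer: 0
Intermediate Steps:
N = 0
T(S) = 4/9 + S/9 (T(S) = (S - 1*(-4))/9 = (S + 4)/9 = (4 + S)/9 = 4/9 + S/9)
C(X, Z) = Z²
k(Q) = 25/162 (k(Q) = (2*(4/9 + (⅑)*1)²)/4 = (2*(4/9 + ⅑)²)/4 = (2*(5/9)²)/4 = (2*(25/81))/4 = (¼)*(50/81) = 25/162)
k(23)*N = (25/162)*0 = 0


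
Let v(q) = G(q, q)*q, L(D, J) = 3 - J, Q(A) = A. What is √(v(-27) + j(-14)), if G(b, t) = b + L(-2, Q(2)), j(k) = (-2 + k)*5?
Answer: √622 ≈ 24.940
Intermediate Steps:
j(k) = -10 + 5*k
G(b, t) = 1 + b (G(b, t) = b + (3 - 1*2) = b + (3 - 2) = b + 1 = 1 + b)
v(q) = q*(1 + q) (v(q) = (1 + q)*q = q*(1 + q))
√(v(-27) + j(-14)) = √(-27*(1 - 27) + (-10 + 5*(-14))) = √(-27*(-26) + (-10 - 70)) = √(702 - 80) = √622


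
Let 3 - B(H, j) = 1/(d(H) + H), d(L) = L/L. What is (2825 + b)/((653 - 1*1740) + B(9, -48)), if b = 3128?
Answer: -59530/10841 ≈ -5.4912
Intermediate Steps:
d(L) = 1
B(H, j) = 3 - 1/(1 + H)
(2825 + b)/((653 - 1*1740) + B(9, -48)) = (2825 + 3128)/((653 - 1*1740) + (2 + 3*9)/(1 + 9)) = 5953/((653 - 1740) + (2 + 27)/10) = 5953/(-1087 + (1/10)*29) = 5953/(-1087 + 29/10) = 5953/(-10841/10) = 5953*(-10/10841) = -59530/10841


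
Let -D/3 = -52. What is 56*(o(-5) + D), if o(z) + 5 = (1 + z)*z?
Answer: 9576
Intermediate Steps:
D = 156 (D = -3*(-52) = 156)
o(z) = -5 + z*(1 + z) (o(z) = -5 + (1 + z)*z = -5 + z*(1 + z))
56*(o(-5) + D) = 56*((-5 - 5 + (-5)²) + 156) = 56*((-5 - 5 + 25) + 156) = 56*(15 + 156) = 56*171 = 9576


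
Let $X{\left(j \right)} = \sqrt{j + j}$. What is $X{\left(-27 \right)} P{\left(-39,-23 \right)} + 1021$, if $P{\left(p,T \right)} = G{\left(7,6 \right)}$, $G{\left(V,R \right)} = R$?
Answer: $1021 + 18 i \sqrt{6} \approx 1021.0 + 44.091 i$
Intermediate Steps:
$P{\left(p,T \right)} = 6$
$X{\left(j \right)} = \sqrt{2} \sqrt{j}$ ($X{\left(j \right)} = \sqrt{2 j} = \sqrt{2} \sqrt{j}$)
$X{\left(-27 \right)} P{\left(-39,-23 \right)} + 1021 = \sqrt{2} \sqrt{-27} \cdot 6 + 1021 = \sqrt{2} \cdot 3 i \sqrt{3} \cdot 6 + 1021 = 3 i \sqrt{6} \cdot 6 + 1021 = 18 i \sqrt{6} + 1021 = 1021 + 18 i \sqrt{6}$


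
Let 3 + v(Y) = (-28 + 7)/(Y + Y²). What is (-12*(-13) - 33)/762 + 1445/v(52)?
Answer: -1011194831/2105406 ≈ -480.29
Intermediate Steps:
v(Y) = -3 - 21/(Y + Y²) (v(Y) = -3 + (-28 + 7)/(Y + Y²) = -3 - 21/(Y + Y²))
(-12*(-13) - 33)/762 + 1445/v(52) = (-12*(-13) - 33)/762 + 1445/((3*(-7 - 1*52 - 1*52²)/(52*(1 + 52)))) = (156 - 33)*(1/762) + 1445/((3*(1/52)*(-7 - 52 - 1*2704)/53)) = 123*(1/762) + 1445/((3*(1/52)*(1/53)*(-7 - 52 - 2704))) = 41/254 + 1445/((3*(1/52)*(1/53)*(-2763))) = 41/254 + 1445/(-8289/2756) = 41/254 + 1445*(-2756/8289) = 41/254 - 3982420/8289 = -1011194831/2105406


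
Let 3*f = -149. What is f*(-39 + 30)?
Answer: 447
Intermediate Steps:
f = -149/3 (f = (⅓)*(-149) = -149/3 ≈ -49.667)
f*(-39 + 30) = -149*(-39 + 30)/3 = -149/3*(-9) = 447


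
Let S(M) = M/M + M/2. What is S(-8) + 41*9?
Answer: 366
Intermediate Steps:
S(M) = 1 + M/2 (S(M) = 1 + M*(½) = 1 + M/2)
S(-8) + 41*9 = (1 + (½)*(-8)) + 41*9 = (1 - 4) + 369 = -3 + 369 = 366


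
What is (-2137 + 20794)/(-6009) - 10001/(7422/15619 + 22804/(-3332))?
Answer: 260113604092814/165971370179 ≈ 1567.2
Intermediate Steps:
(-2137 + 20794)/(-6009) - 10001/(7422/15619 + 22804/(-3332)) = 18657*(-1/6009) - 10001/(7422*(1/15619) + 22804*(-1/3332)) = -6219/2003 - 10001/(7422/15619 - 5701/833) = -6219/2003 - 10001/(-82861393/13010627) = -6219/2003 - 10001*(-13010627/82861393) = -6219/2003 + 130119280627/82861393 = 260113604092814/165971370179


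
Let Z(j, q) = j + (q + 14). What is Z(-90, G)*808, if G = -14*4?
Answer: -106656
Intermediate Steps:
G = -56
Z(j, q) = 14 + j + q (Z(j, q) = j + (14 + q) = 14 + j + q)
Z(-90, G)*808 = (14 - 90 - 56)*808 = -132*808 = -106656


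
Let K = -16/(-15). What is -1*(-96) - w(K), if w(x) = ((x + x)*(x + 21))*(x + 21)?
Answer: -3181952/3375 ≈ -942.80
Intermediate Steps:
K = 16/15 (K = -16*(-1/15) = 16/15 ≈ 1.0667)
w(x) = 2*x*(21 + x)² (w(x) = ((2*x)*(21 + x))*(21 + x) = (2*x*(21 + x))*(21 + x) = 2*x*(21 + x)²)
-1*(-96) - w(K) = -1*(-96) - 2*16*(21 + 16/15)²/15 = 96 - 2*16*(331/15)²/15 = 96 - 2*16*109561/(15*225) = 96 - 1*3505952/3375 = 96 - 3505952/3375 = -3181952/3375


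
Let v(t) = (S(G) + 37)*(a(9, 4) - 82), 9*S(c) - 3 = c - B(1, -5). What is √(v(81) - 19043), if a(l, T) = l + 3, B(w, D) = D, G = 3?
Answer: I*√195467/3 ≈ 147.37*I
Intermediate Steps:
S(c) = 8/9 + c/9 (S(c) = ⅓ + (c - 1*(-5))/9 = ⅓ + (c + 5)/9 = ⅓ + (5 + c)/9 = ⅓ + (5/9 + c/9) = 8/9 + c/9)
a(l, T) = 3 + l
v(t) = -24080/9 (v(t) = ((8/9 + (⅑)*3) + 37)*((3 + 9) - 82) = ((8/9 + ⅓) + 37)*(12 - 82) = (11/9 + 37)*(-70) = (344/9)*(-70) = -24080/9)
√(v(81) - 19043) = √(-24080/9 - 19043) = √(-195467/9) = I*√195467/3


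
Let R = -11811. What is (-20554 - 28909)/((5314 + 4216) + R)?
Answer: 49463/2281 ≈ 21.685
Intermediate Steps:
(-20554 - 28909)/((5314 + 4216) + R) = (-20554 - 28909)/((5314 + 4216) - 11811) = -49463/(9530 - 11811) = -49463/(-2281) = -49463*(-1/2281) = 49463/2281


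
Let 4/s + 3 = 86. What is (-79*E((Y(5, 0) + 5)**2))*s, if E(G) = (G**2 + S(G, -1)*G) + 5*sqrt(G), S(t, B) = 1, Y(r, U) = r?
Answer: -3207400/83 ≈ -38643.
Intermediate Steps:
s = 4/83 (s = 4/(-3 + 86) = 4/83 ≈ 0.048193)
E(G) = G + G**2 + 5*sqrt(G) (E(G) = (G**2 + 1*G) + 5*sqrt(G) = (G**2 + G) + 5*sqrt(G) = (G + G**2) + 5*sqrt(G) = G + G**2 + 5*sqrt(G))
(-79*E((Y(5, 0) + 5)**2))*s = -79*((5 + 5)**2 + ((5 + 5)**2)**2 + 5*sqrt((5 + 5)**2))*(4/83) = -79*(10**2 + (10**2)**2 + 5*sqrt(10**2))*(4/83) = -79*(100 + 100**2 + 5*sqrt(100))*(4/83) = -79*(100 + 10000 + 5*10)*(4/83) = -79*(100 + 10000 + 50)*(4/83) = -79*10150*(4/83) = -801850*4/83 = -3207400/83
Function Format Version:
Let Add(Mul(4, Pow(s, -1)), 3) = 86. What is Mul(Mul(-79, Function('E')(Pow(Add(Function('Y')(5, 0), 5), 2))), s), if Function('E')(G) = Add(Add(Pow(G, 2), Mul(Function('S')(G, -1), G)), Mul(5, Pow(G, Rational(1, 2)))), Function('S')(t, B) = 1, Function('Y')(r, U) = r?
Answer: Rational(-3207400, 83) ≈ -38643.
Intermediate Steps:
s = Rational(4, 83) (s = Mul(4, Pow(Add(-3, 86), -1)) = Mul(4, Pow(83, -1)) = Mul(4, Rational(1, 83)) = Rational(4, 83) ≈ 0.048193)
Function('E')(G) = Add(G, Pow(G, 2), Mul(5, Pow(G, Rational(1, 2)))) (Function('E')(G) = Add(Add(Pow(G, 2), Mul(1, G)), Mul(5, Pow(G, Rational(1, 2)))) = Add(Add(Pow(G, 2), G), Mul(5, Pow(G, Rational(1, 2)))) = Add(Add(G, Pow(G, 2)), Mul(5, Pow(G, Rational(1, 2)))) = Add(G, Pow(G, 2), Mul(5, Pow(G, Rational(1, 2)))))
Mul(Mul(-79, Function('E')(Pow(Add(Function('Y')(5, 0), 5), 2))), s) = Mul(Mul(-79, Add(Pow(Add(5, 5), 2), Pow(Pow(Add(5, 5), 2), 2), Mul(5, Pow(Pow(Add(5, 5), 2), Rational(1, 2))))), Rational(4, 83)) = Mul(Mul(-79, Add(Pow(10, 2), Pow(Pow(10, 2), 2), Mul(5, Pow(Pow(10, 2), Rational(1, 2))))), Rational(4, 83)) = Mul(Mul(-79, Add(100, Pow(100, 2), Mul(5, Pow(100, Rational(1, 2))))), Rational(4, 83)) = Mul(Mul(-79, Add(100, 10000, Mul(5, 10))), Rational(4, 83)) = Mul(Mul(-79, Add(100, 10000, 50)), Rational(4, 83)) = Mul(Mul(-79, 10150), Rational(4, 83)) = Mul(-801850, Rational(4, 83)) = Rational(-3207400, 83)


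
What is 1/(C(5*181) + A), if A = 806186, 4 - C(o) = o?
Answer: 1/805285 ≈ 1.2418e-6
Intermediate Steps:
C(o) = 4 - o
1/(C(5*181) + A) = 1/((4 - 5*181) + 806186) = 1/((4 - 1*905) + 806186) = 1/((4 - 905) + 806186) = 1/(-901 + 806186) = 1/805285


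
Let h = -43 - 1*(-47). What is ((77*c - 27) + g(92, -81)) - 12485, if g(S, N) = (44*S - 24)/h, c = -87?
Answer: -18205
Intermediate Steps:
h = 4 (h = -43 + 47 = 4)
g(S, N) = -6 + 11*S (g(S, N) = (44*S - 24)/4 = (-24 + 44*S)*(¼) = -6 + 11*S)
((77*c - 27) + g(92, -81)) - 12485 = ((77*(-87) - 27) + (-6 + 11*92)) - 12485 = ((-6699 - 27) + (-6 + 1012)) - 12485 = (-6726 + 1006) - 12485 = -5720 - 12485 = -18205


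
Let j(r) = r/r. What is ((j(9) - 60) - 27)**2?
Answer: 7396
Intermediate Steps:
j(r) = 1
((j(9) - 60) - 27)**2 = ((1 - 60) - 27)**2 = (-59 - 27)**2 = (-86)**2 = 7396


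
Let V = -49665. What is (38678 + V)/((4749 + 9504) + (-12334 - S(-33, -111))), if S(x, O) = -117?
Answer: -10987/2036 ≈ -5.3964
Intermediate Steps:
(38678 + V)/((4749 + 9504) + (-12334 - S(-33, -111))) = (38678 - 49665)/((4749 + 9504) + (-12334 - 1*(-117))) = -10987/(14253 + (-12334 + 117)) = -10987/(14253 - 12217) = -10987/2036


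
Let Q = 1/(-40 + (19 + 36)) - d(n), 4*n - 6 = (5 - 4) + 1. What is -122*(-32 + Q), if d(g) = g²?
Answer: 65758/15 ≈ 4383.9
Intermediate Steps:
n = 2 (n = 3/2 + ((5 - 4) + 1)/4 = 3/2 + (1 + 1)/4 = 3/2 + (¼)*2 = 3/2 + ½ = 2)
Q = -59/15 (Q = 1/(-40 + (19 + 36)) - 1*2² = 1/(-40 + 55) - 1*4 = 1/15 - 4 = -59/15 ≈ -3.9333)
-122*(-32 + Q) = -122*(-32 - 59/15) = -122*(-539/15) = 65758/15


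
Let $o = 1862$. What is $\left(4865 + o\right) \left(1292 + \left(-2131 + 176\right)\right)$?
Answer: $-4460001$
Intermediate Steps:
$\left(4865 + o\right) \left(1292 + \left(-2131 + 176\right)\right) = \left(4865 + 1862\right) \left(1292 + \left(-2131 + 176\right)\right) = 6727 \left(1292 - 1955\right) = 6727 \left(-663\right) = -4460001$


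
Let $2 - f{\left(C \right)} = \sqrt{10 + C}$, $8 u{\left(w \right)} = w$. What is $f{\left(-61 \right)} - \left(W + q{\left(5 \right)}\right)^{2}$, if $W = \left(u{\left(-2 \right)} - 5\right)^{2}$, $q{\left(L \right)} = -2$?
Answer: $- \frac{166769}{256} - i \sqrt{51} \approx -651.44 - 7.1414 i$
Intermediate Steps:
$u{\left(w \right)} = \frac{w}{8}$
$f{\left(C \right)} = 2 - \sqrt{10 + C}$
$W = \frac{441}{16}$ ($W = \left(\frac{1}{8} \left(-2\right) - 5\right)^{2} = \left(- \frac{1}{4} - 5\right)^{2} = \left(- \frac{21}{4}\right)^{2} = \frac{441}{16} \approx 27.563$)
$f{\left(-61 \right)} - \left(W + q{\left(5 \right)}\right)^{2} = \left(2 - \sqrt{10 - 61}\right) - \left(\frac{441}{16} - 2\right)^{2} = \left(2 - \sqrt{-51}\right) - \left(\frac{409}{16}\right)^{2} = \left(2 - i \sqrt{51}\right) - \frac{167281}{256} = - \frac{166769}{256} - i \sqrt{51}$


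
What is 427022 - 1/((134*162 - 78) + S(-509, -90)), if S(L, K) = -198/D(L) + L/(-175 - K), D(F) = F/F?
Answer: 778131871953/1822229 ≈ 4.2702e+5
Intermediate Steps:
D(F) = 1
S(L, K) = -198 + L/(-175 - K) (S(L, K) = -198/1 + L/(-175 - K) = -198*1 + L/(-175 - K) = -198 + L/(-175 - K))
427022 - 1/((134*162 - 78) + S(-509, -90)) = 427022 - 1/((134*162 - 78) + (-34650 - 1*(-509) - 198*(-90))/(175 - 90)) = 427022 - 1/((21708 - 78) + (-34650 + 509 + 17820)/85) = 427022 - 1/(21630 + (1/85)*(-16321)) = 427022 - 1/(21630 - 16321/85) = 427022 - 1/1822229/85 = 427022 - 1*85/1822229 = 427022 - 85/1822229 = 778131871953/1822229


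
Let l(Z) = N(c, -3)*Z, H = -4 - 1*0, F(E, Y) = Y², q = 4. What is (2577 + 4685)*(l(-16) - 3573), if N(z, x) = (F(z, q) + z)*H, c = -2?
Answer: -19440374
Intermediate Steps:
H = -4 (H = -4 + 0 = -4)
N(z, x) = -64 - 4*z (N(z, x) = (4² + z)*(-4) = (16 + z)*(-4) = -64 - 4*z)
l(Z) = -56*Z (l(Z) = (-64 - 4*(-2))*Z = (-64 + 8)*Z = -56*Z)
(2577 + 4685)*(l(-16) - 3573) = (2577 + 4685)*(-56*(-16) - 3573) = 7262*(896 - 3573) = 7262*(-2677) = -19440374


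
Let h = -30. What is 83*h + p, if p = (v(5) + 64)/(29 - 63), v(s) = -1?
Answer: -84723/34 ≈ -2491.9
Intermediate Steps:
p = -63/34 (p = (-1 + 64)/(29 - 63) = 63/(-34) = 63*(-1/34) = -63/34 ≈ -1.8529)
83*h + p = 83*(-30) - 63/34 = -2490 - 63/34 = -84723/34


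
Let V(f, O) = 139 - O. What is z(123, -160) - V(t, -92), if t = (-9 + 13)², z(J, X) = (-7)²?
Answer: -182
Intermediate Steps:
z(J, X) = 49
t = 16 (t = 4² = 16)
z(123, -160) - V(t, -92) = 49 - (139 - 1*(-92)) = 49 - (139 + 92) = 49 - 1*231 = 49 - 231 = -182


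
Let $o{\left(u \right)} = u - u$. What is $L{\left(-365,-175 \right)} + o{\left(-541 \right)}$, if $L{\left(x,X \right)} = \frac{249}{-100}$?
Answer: $- \frac{249}{100} \approx -2.49$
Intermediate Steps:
$L{\left(x,X \right)} = - \frac{249}{100}$ ($L{\left(x,X \right)} = 249 \left(- \frac{1}{100}\right) = - \frac{249}{100}$)
$o{\left(u \right)} = 0$
$L{\left(-365,-175 \right)} + o{\left(-541 \right)} = - \frac{249}{100} + 0 = - \frac{249}{100}$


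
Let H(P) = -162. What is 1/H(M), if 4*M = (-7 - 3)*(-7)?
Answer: -1/162 ≈ -0.0061728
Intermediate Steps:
M = 35/2 (M = ((-7 - 3)*(-7))/4 = (-10*(-7))/4 = (¼)*70 = 35/2 ≈ 17.500)
1/H(M) = 1/(-162) = -1/162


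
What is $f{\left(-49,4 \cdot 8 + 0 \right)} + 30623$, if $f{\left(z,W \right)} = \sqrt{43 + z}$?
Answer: $30623 + i \sqrt{6} \approx 30623.0 + 2.4495 i$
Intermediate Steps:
$f{\left(-49,4 \cdot 8 + 0 \right)} + 30623 = \sqrt{43 - 49} + 30623 = \sqrt{-6} + 30623 = i \sqrt{6} + 30623 = 30623 + i \sqrt{6}$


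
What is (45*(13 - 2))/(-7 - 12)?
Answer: -495/19 ≈ -26.053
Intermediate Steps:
(45*(13 - 2))/(-7 - 12) = (45*11)/(-19) = 495*(-1/19) = -495/19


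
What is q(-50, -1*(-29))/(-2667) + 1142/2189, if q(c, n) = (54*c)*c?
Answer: -97489762/1946021 ≈ -50.097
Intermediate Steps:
q(c, n) = 54*c**2
q(-50, -1*(-29))/(-2667) + 1142/2189 = (54*(-50)**2)/(-2667) + 1142/2189 = (54*2500)*(-1/2667) + 1142*(1/2189) = 135000*(-1/2667) + 1142/2189 = -45000/889 + 1142/2189 = -97489762/1946021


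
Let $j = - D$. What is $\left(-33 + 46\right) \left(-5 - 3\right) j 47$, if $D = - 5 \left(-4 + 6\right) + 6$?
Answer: $-19552$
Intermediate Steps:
$D = -4$ ($D = \left(-5\right) 2 + 6 = -10 + 6 = -4$)
$j = 4$ ($j = \left(-1\right) \left(-4\right) = 4$)
$\left(-33 + 46\right) \left(-5 - 3\right) j 47 = \left(-33 + 46\right) \left(-5 - 3\right) 4 \cdot 47 = 13 \left(-8\right) 4 \cdot 47 = \left(-104\right) 4 \cdot 47 = \left(-416\right) 47 = -19552$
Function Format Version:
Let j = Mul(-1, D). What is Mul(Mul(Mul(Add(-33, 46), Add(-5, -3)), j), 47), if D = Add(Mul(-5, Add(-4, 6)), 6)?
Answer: -19552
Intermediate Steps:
D = -4 (D = Add(Mul(-5, 2), 6) = Add(-10, 6) = -4)
j = 4 (j = Mul(-1, -4) = 4)
Mul(Mul(Mul(Add(-33, 46), Add(-5, -3)), j), 47) = Mul(Mul(Mul(Add(-33, 46), Add(-5, -3)), 4), 47) = Mul(Mul(Mul(13, -8), 4), 47) = Mul(Mul(-104, 4), 47) = Mul(-416, 47) = -19552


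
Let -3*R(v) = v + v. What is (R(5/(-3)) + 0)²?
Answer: 100/81 ≈ 1.2346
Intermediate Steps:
R(v) = -2*v/3 (R(v) = -(v + v)/3 = -2*v/3)
(R(5/(-3)) + 0)² = (-10/(3*(-3)) + 0)² = (-10*(-1)/(3*3) + 0)² = (-⅔*(-5/3) + 0)² = (10/9 + 0)² = (10/9)² = 100/81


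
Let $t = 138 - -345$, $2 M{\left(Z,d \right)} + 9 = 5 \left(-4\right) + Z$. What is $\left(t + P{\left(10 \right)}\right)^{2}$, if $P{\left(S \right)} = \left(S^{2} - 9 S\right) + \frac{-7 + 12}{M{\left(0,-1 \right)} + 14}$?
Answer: $233289$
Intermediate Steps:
$M{\left(Z,d \right)} = - \frac{29}{2} + \frac{Z}{2}$ ($M{\left(Z,d \right)} = - \frac{9}{2} + \frac{5 \left(-4\right) + Z}{2} = - \frac{9}{2} + \frac{-20 + Z}{2} = - \frac{9}{2} + \left(-10 + \frac{Z}{2}\right) = - \frac{29}{2} + \frac{Z}{2}$)
$t = 483$ ($t = 138 + 345 = 483$)
$P{\left(S \right)} = -10 + S^{2} - 9 S$ ($P{\left(S \right)} = \left(S^{2} - 9 S\right) + \frac{-7 + 12}{\left(- \frac{29}{2} + \frac{1}{2} \cdot 0\right) + 14} = \left(S^{2} - 9 S\right) + \frac{5}{\left(- \frac{29}{2} + 0\right) + 14} = \left(S^{2} - 9 S\right) + \frac{5}{- \frac{29}{2} + 14} = \left(S^{2} - 9 S\right) + \frac{5}{- \frac{1}{2}} = \left(S^{2} - 9 S\right) + 5 \left(-2\right) = \left(S^{2} - 9 S\right) - 10 = -10 + S^{2} - 9 S$)
$\left(t + P{\left(10 \right)}\right)^{2} = \left(483 - \left(100 - 100\right)\right)^{2} = \left(483 - 0\right)^{2} = \left(483 + 0\right)^{2} = 483^{2} = 233289$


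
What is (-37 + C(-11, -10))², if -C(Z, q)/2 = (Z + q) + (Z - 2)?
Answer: 961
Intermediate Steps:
C(Z, q) = 4 - 4*Z - 2*q (C(Z, q) = -2*((Z + q) + (Z - 2)) = -2*((Z + q) + (-2 + Z)) = -2*(-2 + q + 2*Z) = 4 - 4*Z - 2*q)
(-37 + C(-11, -10))² = (-37 + (4 - 4*(-11) - 2*(-10)))² = (-37 + (4 + 44 + 20))² = (-37 + 68)² = 31² = 961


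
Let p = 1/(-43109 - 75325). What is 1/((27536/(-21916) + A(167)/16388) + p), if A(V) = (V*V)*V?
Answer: 5317085665884/1504432994598419 ≈ 0.0035343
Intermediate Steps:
A(V) = V³ (A(V) = V²*V = V³)
p = -1/118434 (p = 1/(-118434) = -1/118434 ≈ -8.4435e-6)
1/((27536/(-21916) + A(167)/16388) + p) = 1/((27536/(-21916) + 167³/16388) - 1/118434) = 1/((27536*(-1/21916) + 4657463*(1/16388)) - 1/118434) = 1/((-6884/5479 + 4657463/16388) - 1/118434) = 1/(25405424785/89789852 - 1/118434) = 1/(1504432994598419/5317085665884) = 5317085665884/1504432994598419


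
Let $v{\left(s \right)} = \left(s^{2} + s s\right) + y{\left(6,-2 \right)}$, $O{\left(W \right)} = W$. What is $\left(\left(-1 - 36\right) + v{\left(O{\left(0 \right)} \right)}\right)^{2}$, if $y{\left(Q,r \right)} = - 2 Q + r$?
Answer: $2601$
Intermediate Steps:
$y{\left(Q,r \right)} = r - 2 Q$
$v{\left(s \right)} = -14 + 2 s^{2}$ ($v{\left(s \right)} = \left(s^{2} + s s\right) - 14 = \left(s^{2} + s^{2}\right) - 14 = 2 s^{2} - 14 = -14 + 2 s^{2}$)
$\left(\left(-1 - 36\right) + v{\left(O{\left(0 \right)} \right)}\right)^{2} = \left(\left(-1 - 36\right) - \left(14 - 2 \cdot 0^{2}\right)\right)^{2} = \left(-37 + \left(-14 + 2 \cdot 0\right)\right)^{2} = \left(-37 + \left(-14 + 0\right)\right)^{2} = \left(-37 - 14\right)^{2} = \left(-51\right)^{2} = 2601$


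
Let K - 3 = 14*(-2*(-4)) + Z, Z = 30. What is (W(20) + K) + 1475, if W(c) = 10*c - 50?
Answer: 1770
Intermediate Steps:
W(c) = -50 + 10*c
K = 145 (K = 3 + (14*(-2*(-4)) + 30) = 3 + (14*8 + 30) = 3 + (112 + 30) = 3 + 142 = 145)
(W(20) + K) + 1475 = ((-50 + 10*20) + 145) + 1475 = ((-50 + 200) + 145) + 1475 = (150 + 145) + 1475 = 295 + 1475 = 1770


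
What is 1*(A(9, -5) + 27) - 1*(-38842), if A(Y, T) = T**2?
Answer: 38894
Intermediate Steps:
1*(A(9, -5) + 27) - 1*(-38842) = 1*((-5)**2 + 27) - 1*(-38842) = 1*(25 + 27) + 38842 = 1*52 + 38842 = 52 + 38842 = 38894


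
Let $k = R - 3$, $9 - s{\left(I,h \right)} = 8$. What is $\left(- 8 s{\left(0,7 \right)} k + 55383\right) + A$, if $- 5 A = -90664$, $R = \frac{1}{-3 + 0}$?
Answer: $\frac{1103137}{15} \approx 73543.0$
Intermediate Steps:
$s{\left(I,h \right)} = 1$ ($s{\left(I,h \right)} = 9 - 8 = 1$)
$R = - \frac{1}{3}$ ($R = \frac{1}{-3} = - \frac{1}{3} \approx -0.33333$)
$A = \frac{90664}{5}$ ($A = \left(- \frac{1}{5}\right) \left(-90664\right) = \frac{90664}{5} \approx 18133.0$)
$k = - \frac{10}{3}$ ($k = - \frac{1}{3} - 3 = - \frac{10}{3} \approx -3.3333$)
$\left(- 8 s{\left(0,7 \right)} k + 55383\right) + A = \left(\left(-8\right) 1 \left(- \frac{10}{3}\right) + 55383\right) + \frac{90664}{5} = \left(\left(-8\right) \left(- \frac{10}{3}\right) + 55383\right) + \frac{90664}{5} = \left(\frac{80}{3} + 55383\right) + \frac{90664}{5} = \frac{166229}{3} + \frac{90664}{5} = \frac{1103137}{15}$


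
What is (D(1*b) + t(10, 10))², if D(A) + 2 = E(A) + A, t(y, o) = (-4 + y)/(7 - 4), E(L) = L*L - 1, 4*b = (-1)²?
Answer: 121/256 ≈ 0.47266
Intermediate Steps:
b = ¼ (b = (¼)*(-1)² = (¼)*1 = ¼ ≈ 0.25000)
E(L) = -1 + L² (E(L) = L² - 1 = -1 + L²)
t(y, o) = -4/3 + y/3 (t(y, o) = (-4 + y)/3 = (-4 + y)*(⅓) = -4/3 + y/3)
D(A) = -3 + A + A² (D(A) = -2 + ((-1 + A²) + A) = -2 + (-1 + A + A²) = -3 + A + A²)
(D(1*b) + t(10, 10))² = ((-3 + 1*(¼) + (1*(¼))²) + (-4/3 + (⅓)*10))² = ((-3 + ¼ + (¼)²) + (-4/3 + 10/3))² = ((-3 + ¼ + 1/16) + 2)² = (-43/16 + 2)² = (-11/16)² = 121/256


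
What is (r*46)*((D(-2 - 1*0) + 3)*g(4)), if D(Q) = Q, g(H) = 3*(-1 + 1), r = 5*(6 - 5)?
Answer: 0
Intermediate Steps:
r = 5 (r = 5*1 = 5)
g(H) = 0 (g(H) = 3*0 = 0)
(r*46)*((D(-2 - 1*0) + 3)*g(4)) = (5*46)*(((-2 - 1*0) + 3)*0) = 230*(((-2 + 0) + 3)*0) = 230*((-2 + 3)*0) = 230*(1*0) = 230*0 = 0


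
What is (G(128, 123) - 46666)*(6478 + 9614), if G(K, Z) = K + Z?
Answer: -746910180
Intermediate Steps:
(G(128, 123) - 46666)*(6478 + 9614) = ((128 + 123) - 46666)*(6478 + 9614) = (251 - 46666)*16092 = -46415*16092 = -746910180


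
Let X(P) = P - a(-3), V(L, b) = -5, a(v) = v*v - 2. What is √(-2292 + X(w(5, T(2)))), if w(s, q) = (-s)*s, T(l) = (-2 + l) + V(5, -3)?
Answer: 2*I*√581 ≈ 48.208*I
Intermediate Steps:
a(v) = -2 + v² (a(v) = v² - 2 = -2 + v²)
T(l) = -7 + l (T(l) = (-2 + l) - 5 = -7 + l)
w(s, q) = -s²
X(P) = -7 + P (X(P) = P - (-2 + (-3)²) = P - (-2 + 9) = P - 1*7 = P - 7 = -7 + P)
√(-2292 + X(w(5, T(2)))) = √(-2292 + (-7 - 1*5²)) = √(-2292 + (-7 - 1*25)) = √(-2292 + (-7 - 25)) = √(-2292 - 32) = √(-2324) = 2*I*√581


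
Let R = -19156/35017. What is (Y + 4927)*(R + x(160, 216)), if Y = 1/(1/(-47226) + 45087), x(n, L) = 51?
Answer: 18534487383335408803/74560950872237 ≈ 2.4858e+5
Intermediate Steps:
R = -19156/35017 (R = -19156*1/35017 = -19156/35017 ≈ -0.54705)
Y = 47226/2129278661 (Y = 1/(-1/47226 + 45087) = 1/(2129278661/47226) = 47226/2129278661 ≈ 2.2179e-5)
(Y + 4927)*(R + x(160, 216)) = (47226/2129278661 + 4927)*(-19156/35017 + 51) = (10490956009973/2129278661)*(1766711/35017) = 18534487383335408803/74560950872237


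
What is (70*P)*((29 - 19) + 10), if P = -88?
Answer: -123200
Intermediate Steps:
(70*P)*((29 - 19) + 10) = (70*(-88))*((29 - 19) + 10) = -6160*(10 + 10) = -6160*20 = -123200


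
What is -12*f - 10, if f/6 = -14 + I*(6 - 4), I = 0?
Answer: 998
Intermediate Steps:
f = -84 (f = 6*(-14 + 0*(6 - 4)) = 6*(-14 + 0*2) = 6*(-14 + 0) = 6*(-14) = -84)
-12*f - 10 = -12*(-84) - 10 = 1008 - 10 = 998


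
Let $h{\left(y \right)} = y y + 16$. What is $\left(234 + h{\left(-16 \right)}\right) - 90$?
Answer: $416$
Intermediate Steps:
$h{\left(y \right)} = 16 + y^{2}$ ($h{\left(y \right)} = y^{2} + 16 = 16 + y^{2}$)
$\left(234 + h{\left(-16 \right)}\right) - 90 = \left(234 + \left(16 + \left(-16\right)^{2}\right)\right) - 90 = \left(234 + \left(16 + 256\right)\right) - 90 = \left(234 + 272\right) - 90 = 506 - 90 = 416$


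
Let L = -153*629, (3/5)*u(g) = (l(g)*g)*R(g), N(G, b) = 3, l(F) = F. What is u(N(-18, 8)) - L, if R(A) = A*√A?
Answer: 96237 + 45*√3 ≈ 96315.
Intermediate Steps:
R(A) = A^(3/2)
u(g) = 5*g^(7/2)/3 (u(g) = 5*((g*g)*g^(3/2))/3 = 5*(g²*g^(3/2))/3 = 5*g^(7/2)/3)
L = -96237
u(N(-18, 8)) - L = 5*3^(7/2)/3 - 1*(-96237) = 5*(27*√3)/3 + 96237 = 45*√3 + 96237 = 96237 + 45*√3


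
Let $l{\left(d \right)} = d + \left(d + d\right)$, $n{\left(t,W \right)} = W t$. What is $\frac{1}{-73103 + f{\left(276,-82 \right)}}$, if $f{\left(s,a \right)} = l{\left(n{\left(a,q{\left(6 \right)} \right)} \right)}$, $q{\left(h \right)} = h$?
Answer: $- \frac{1}{74579} \approx -1.3409 \cdot 10^{-5}$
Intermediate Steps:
$l{\left(d \right)} = 3 d$ ($l{\left(d \right)} = d + 2 d = 3 d$)
$f{\left(s,a \right)} = 18 a$ ($f{\left(s,a \right)} = 3 \cdot 6 a = 18 a$)
$\frac{1}{-73103 + f{\left(276,-82 \right)}} = \frac{1}{-73103 + 18 \left(-82\right)} = \frac{1}{-73103 - 1476} = \frac{1}{-74579} = - \frac{1}{74579}$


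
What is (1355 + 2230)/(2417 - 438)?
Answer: 3585/1979 ≈ 1.8115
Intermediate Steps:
(1355 + 2230)/(2417 - 438) = 3585/1979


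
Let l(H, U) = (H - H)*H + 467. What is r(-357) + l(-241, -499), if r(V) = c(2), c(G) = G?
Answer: 469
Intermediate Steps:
r(V) = 2
l(H, U) = 467 (l(H, U) = 0*H + 467 = 0 + 467 = 467)
r(-357) + l(-241, -499) = 2 + 467 = 469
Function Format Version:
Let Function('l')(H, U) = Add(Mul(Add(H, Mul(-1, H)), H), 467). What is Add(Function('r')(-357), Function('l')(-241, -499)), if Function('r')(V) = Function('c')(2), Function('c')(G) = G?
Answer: 469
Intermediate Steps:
Function('r')(V) = 2
Function('l')(H, U) = 467 (Function('l')(H, U) = Add(Mul(0, H), 467) = Add(0, 467) = 467)
Add(Function('r')(-357), Function('l')(-241, -499)) = Add(2, 467) = 469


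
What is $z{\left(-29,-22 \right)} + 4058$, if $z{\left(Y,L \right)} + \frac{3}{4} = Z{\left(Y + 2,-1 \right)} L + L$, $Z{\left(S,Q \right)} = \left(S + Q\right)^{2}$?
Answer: $- \frac{52851}{4} \approx -13213.0$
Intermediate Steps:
$Z{\left(S,Q \right)} = \left(Q + S\right)^{2}$
$z{\left(Y,L \right)} = - \frac{3}{4} + L + L \left(1 + Y\right)^{2}$ ($z{\left(Y,L \right)} = - \frac{3}{4} + \left(\left(-1 + \left(Y + 2\right)\right)^{2} L + L\right) = - \frac{3}{4} + \left(\left(-1 + \left(2 + Y\right)\right)^{2} L + L\right) = - \frac{3}{4} + \left(\left(1 + Y\right)^{2} L + L\right) = - \frac{3}{4} + \left(L \left(1 + Y\right)^{2} + L\right) = - \frac{3}{4} + \left(L + L \left(1 + Y\right)^{2}\right) = - \frac{3}{4} + L + L \left(1 + Y\right)^{2}$)
$z{\left(-29,-22 \right)} + 4058 = \left(- \frac{3}{4} - 22 - 22 \left(1 - 29\right)^{2}\right) + 4058 = \left(- \frac{3}{4} - 22 - 22 \left(-28\right)^{2}\right) + 4058 = \left(- \frac{3}{4} - 22 - 17248\right) + 4058 = - \frac{69083}{4} + 4058 = - \frac{52851}{4}$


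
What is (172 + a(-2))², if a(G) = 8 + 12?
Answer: 36864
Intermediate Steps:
a(G) = 20
(172 + a(-2))² = (172 + 20)² = 192² = 36864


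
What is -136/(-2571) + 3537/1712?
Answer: 9326459/4401552 ≈ 2.1189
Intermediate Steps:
-136/(-2571) + 3537/1712 = -136*(-1/2571) + 3537*(1/1712) = 136/2571 + 3537/1712 = 9326459/4401552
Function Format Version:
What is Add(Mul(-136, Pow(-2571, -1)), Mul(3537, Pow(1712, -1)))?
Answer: Rational(9326459, 4401552) ≈ 2.1189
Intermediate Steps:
Add(Mul(-136, Pow(-2571, -1)), Mul(3537, Pow(1712, -1))) = Add(Mul(-136, Rational(-1, 2571)), Mul(3537, Rational(1, 1712))) = Add(Rational(136, 2571), Rational(3537, 1712)) = Rational(9326459, 4401552)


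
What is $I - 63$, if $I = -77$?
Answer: $-140$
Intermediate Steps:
$I - 63 = -77 - 63 = -140$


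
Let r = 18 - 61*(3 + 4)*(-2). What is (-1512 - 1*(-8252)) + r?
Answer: 7612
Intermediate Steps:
r = 872 (r = 18 - 427*(-2) = 18 - 61*(-14) = 18 + 854 = 872)
(-1512 - 1*(-8252)) + r = (-1512 - 1*(-8252)) + 872 = (-1512 + 8252) + 872 = 6740 + 872 = 7612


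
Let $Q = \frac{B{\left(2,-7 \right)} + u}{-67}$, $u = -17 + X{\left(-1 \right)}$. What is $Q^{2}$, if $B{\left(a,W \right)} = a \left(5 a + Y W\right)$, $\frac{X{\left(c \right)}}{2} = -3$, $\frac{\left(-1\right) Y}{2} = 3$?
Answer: $\frac{6561}{4489} \approx 1.4616$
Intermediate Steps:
$Y = -6$ ($Y = \left(-2\right) 3 = -6$)
$X{\left(c \right)} = -6$ ($X{\left(c \right)} = 2 \left(-3\right) = -6$)
$B{\left(a,W \right)} = a \left(- 6 W + 5 a\right)$ ($B{\left(a,W \right)} = a \left(5 a - 6 W\right) = a \left(- 6 W + 5 a\right)$)
$u = -23$ ($u = -17 - 6 = -23$)
$Q = - \frac{81}{67}$ ($Q = \frac{2 \left(\left(-6\right) \left(-7\right) + 5 \cdot 2\right) - 23}{-67} = \left(2 \left(42 + 10\right) - 23\right) \left(- \frac{1}{67}\right) = \left(2 \cdot 52 - 23\right) \left(- \frac{1}{67}\right) = \left(104 - 23\right) \left(- \frac{1}{67}\right) = 81 \left(- \frac{1}{67}\right) = - \frac{81}{67} \approx -1.209$)
$Q^{2} = \left(- \frac{81}{67}\right)^{2} = \frac{6561}{4489}$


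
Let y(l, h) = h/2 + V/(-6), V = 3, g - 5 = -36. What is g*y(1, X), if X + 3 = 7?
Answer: -93/2 ≈ -46.500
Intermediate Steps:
X = 4 (X = -3 + 7 = 4)
g = -31 (g = 5 - 36 = -31)
y(l, h) = -1/2 + h/2 (y(l, h) = h/2 + 3/(-6) = h*(1/2) + 3*(-1/6) = h/2 - 1/2 = -1/2 + h/2)
g*y(1, X) = -31*(-1/2 + (1/2)*4) = -31*(-1/2 + 2) = -31*3/2 = -93/2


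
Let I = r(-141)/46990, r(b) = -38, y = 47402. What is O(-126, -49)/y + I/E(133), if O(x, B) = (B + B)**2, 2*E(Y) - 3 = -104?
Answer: 11396022628/56242354495 ≈ 0.20262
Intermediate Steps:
I = -19/23495 (I = -38/46990 = -38*1/46990 = -19/23495 ≈ -0.00080868)
E(Y) = -101/2 (E(Y) = 3/2 + (1/2)*(-104) = 3/2 - 52 = -101/2)
O(x, B) = 4*B**2 (O(x, B) = (2*B)**2 = 4*B**2)
O(-126, -49)/y + I/E(133) = (4*(-49)**2)/47402 - 19/(23495*(-101/2)) = (4*2401)*(1/47402) - 19/23495*(-2/101) = 9604*(1/47402) + 38/2372995 = 4802/23701 + 38/2372995 = 11396022628/56242354495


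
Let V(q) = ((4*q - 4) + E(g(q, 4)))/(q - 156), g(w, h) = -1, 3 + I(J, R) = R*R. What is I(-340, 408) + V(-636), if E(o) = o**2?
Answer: 14648851/88 ≈ 1.6646e+5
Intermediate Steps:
I(J, R) = -3 + R**2 (I(J, R) = -3 + R*R = -3 + R**2)
V(q) = (-3 + 4*q)/(-156 + q) (V(q) = ((4*q - 4) + (-1)**2)/(q - 156) = ((-4 + 4*q) + 1)/(-156 + q) = (-3 + 4*q)/(-156 + q))
I(-340, 408) + V(-636) = (-3 + 408**2) + (-3 + 4*(-636))/(-156 - 636) = (-3 + 166464) + (-3 - 2544)/(-792) = 166461 - 1/792*(-2547) = 166461 + 283/88 = 14648851/88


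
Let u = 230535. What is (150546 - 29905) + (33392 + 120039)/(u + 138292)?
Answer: 44495811538/368827 ≈ 1.2064e+5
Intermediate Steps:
(150546 - 29905) + (33392 + 120039)/(u + 138292) = (150546 - 29905) + (33392 + 120039)/(230535 + 138292) = 120641 + 153431/368827 = 44495811538/368827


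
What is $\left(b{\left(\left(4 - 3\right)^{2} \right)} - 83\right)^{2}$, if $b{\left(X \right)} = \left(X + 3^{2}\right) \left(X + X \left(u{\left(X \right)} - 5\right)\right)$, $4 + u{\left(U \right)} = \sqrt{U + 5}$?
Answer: $27169 - 3260 \sqrt{6} \approx 19184.0$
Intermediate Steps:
$u{\left(U \right)} = -4 + \sqrt{5 + U}$ ($u{\left(U \right)} = -4 + \sqrt{U + 5} = -4 + \sqrt{5 + U}$)
$b{\left(X \right)} = \left(9 + X\right) \left(X + X \left(-9 + \sqrt{5 + X}\right)\right)$ ($b{\left(X \right)} = \left(X + 3^{2}\right) \left(X + X \left(\left(-4 + \sqrt{5 + X}\right) - 5\right)\right) = \left(X + 9\right) \left(X + X \left(-9 + \sqrt{5 + X}\right)\right) = \left(9 + X\right) \left(X + X \left(-9 + \sqrt{5 + X}\right)\right)$)
$\left(b{\left(\left(4 - 3\right)^{2} \right)} - 83\right)^{2} = \left(\left(4 - 3\right)^{2} \left(-72 - 8 \left(4 - 3\right)^{2} + 9 \sqrt{5 + \left(4 - 3\right)^{2}} + \left(4 - 3\right)^{2} \sqrt{5 + \left(4 - 3\right)^{2}}\right) - 83\right)^{2} = \left(1^{2} \left(-72 - 8 \cdot 1^{2} + 9 \sqrt{5 + 1^{2}} + 1^{2} \sqrt{5 + 1^{2}}\right) - 83\right)^{2} = \left(1 \left(-72 - 8 + 9 \sqrt{5 + 1} + 1 \sqrt{5 + 1}\right) - 83\right)^{2} = \left(1 \left(-72 - 8 + 9 \sqrt{6} + 1 \sqrt{6}\right) - 83\right)^{2} = \left(1 \left(-72 - 8 + 9 \sqrt{6} + \sqrt{6}\right) - 83\right)^{2} = \left(1 \left(-80 + 10 \sqrt{6}\right) - 83\right)^{2} = \left(\left(-80 + 10 \sqrt{6}\right) - 83\right)^{2} = \left(-163 + 10 \sqrt{6}\right)^{2}$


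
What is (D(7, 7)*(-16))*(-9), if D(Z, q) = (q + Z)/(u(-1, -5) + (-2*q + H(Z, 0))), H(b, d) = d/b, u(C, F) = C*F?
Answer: -224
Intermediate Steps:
D(Z, q) = (Z + q)/(5 - 2*q) (D(Z, q) = (q + Z)/(-1*(-5) + (-2*q + 0/Z)) = (Z + q)/(5 + (-2*q + 0)) = (Z + q)/(5 - 2*q))
(D(7, 7)*(-16))*(-9) = (((-1*7 - 1*7)/(-5 + 2*7))*(-16))*(-9) = (((-7 - 7)/(-5 + 14))*(-16))*(-9) = ((-14/9)*(-16))*(-9) = (((1/9)*(-14))*(-16))*(-9) = -14/9*(-16)*(-9) = (224/9)*(-9) = -224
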